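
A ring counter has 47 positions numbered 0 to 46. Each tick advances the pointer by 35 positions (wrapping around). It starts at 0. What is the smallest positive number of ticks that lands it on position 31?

The inverse of 35 mod 47 is 43 (since 35·43 = 1505 ≡ 1).
So x ≡ 43·31 = 1333 ≡ 17 (mod 47).

17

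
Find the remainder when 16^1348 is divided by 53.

36

Square-and-reduce mod 53: 16^1≡16, 16^2≡44, 16^4≡28, 16^8≡42, 16^16≡15, 16^32≡13, 16^64≡10, 16^128≡47, 16^256≡36, 16^512≡24, 16^1024≡46.
1348 = 4 + 64 + 256 + 1024, so 16^1348 ≡ 28·10·36·46 ≡ 36 (mod 53).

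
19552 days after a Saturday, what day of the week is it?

Sunday

19552 − 2793·7 = 1, so 19552 ≡ 1 (mod 7).
Saturday + 1 day → Sunday.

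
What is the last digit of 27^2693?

7

Powers of 7 mod 10 repeat with period 4: 7, 9, 3, 1.
2693 mod 4 = 1, so the last digit matches 7^1 = 7.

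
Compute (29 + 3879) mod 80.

Dividing 3879 by 80 gives quotient 48 and remainder 39.
(29 + 39) mod 80 = 68.

68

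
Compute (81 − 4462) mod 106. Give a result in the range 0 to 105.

Dividing 4462 by 106 gives quotient 42 and remainder 10.
(81 − 10) mod 106 = 71.

71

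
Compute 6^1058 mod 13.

Square-and-reduce mod 13: 6^1≡6, 6^2≡10, 6^4≡9, 6^8≡3, 6^16≡9, 6^32≡3, 6^64≡9, 6^128≡3, 6^256≡9, 6^512≡3, 6^1024≡9.
1058 = 2 + 32 + 1024, so 6^1058 ≡ 10·3·9 ≡ 10 (mod 13).

10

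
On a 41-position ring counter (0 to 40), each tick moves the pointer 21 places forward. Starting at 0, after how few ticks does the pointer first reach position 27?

21⁻¹ ≡ 2 (mod 41) because 21·2 = 42 = 1·41 + 1.
Multiplying both sides by 2: x ≡ 2·27 = 54 ≡ 13 (mod 41).

13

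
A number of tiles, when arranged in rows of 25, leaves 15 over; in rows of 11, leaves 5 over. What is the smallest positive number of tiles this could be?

115

x ≡ 5 (mod 11) gives x ∈ {5, 16, 27, 38, 49, 60, 71, 82, …}.
The first of these with x mod 25 = 15 is 115.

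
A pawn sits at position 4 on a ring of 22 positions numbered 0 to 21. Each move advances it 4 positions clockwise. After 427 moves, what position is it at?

427·4 = 1708.
1708 = 77·22 + 14, so 1708 mod 22 = 14.
(4 + 14) mod 22 = 18.

18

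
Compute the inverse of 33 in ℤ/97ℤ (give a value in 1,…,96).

33·50 = 1650 = 17·97 + 1, so 33⁻¹ ≡ 50 (mod 97).

50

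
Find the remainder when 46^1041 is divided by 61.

27

Square-and-reduce mod 61: 46^1≡46, 46^2≡42, 46^4≡56, 46^8≡25, 46^16≡15, 46^32≡42, 46^64≡56, 46^128≡25, 46^256≡15, 46^512≡42, 46^1024≡56.
Since 1041 = 1 + 16 + 1024 in binary, 46^1041 ≡ 46·15·56 ≡ 27 (mod 61).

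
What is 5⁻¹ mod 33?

20

5·20 = 100 = 3·33 + 1, so 5⁻¹ ≡ 20 (mod 33).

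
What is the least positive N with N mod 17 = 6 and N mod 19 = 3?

x ≡ 6 (mod 17) gives x ∈ {6, 23, 40, 57, 74, 91, 108, 125, …}.
The first of these with x mod 19 = 3 is 193.

193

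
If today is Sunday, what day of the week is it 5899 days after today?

Friday

Dividing 5899 by 7 gives quotient 842 and remainder 5.
Sunday + 5 days → Friday.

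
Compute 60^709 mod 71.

Square-and-reduce mod 71: 60^1≡60, 60^2≡50, 60^4≡15, 60^8≡12, 60^16≡2, 60^32≡4, 60^64≡16, 60^128≡43, 60^256≡3, 60^512≡9.
Since 709 = 1 + 4 + 64 + 128 + 512 in binary, 60^709 ≡ 60·15·16·43·9 ≡ 10 (mod 71).

10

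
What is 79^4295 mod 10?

Last digits of 9^n: 9, 1 (period 2).
4295 leaves remainder 1 on division by 2, so 79^4295 ends in 9.

9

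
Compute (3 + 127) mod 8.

2

127 − 15·8 = 7, so 127 ≡ 7 (mod 8).
(3 + 7) mod 8 = 2.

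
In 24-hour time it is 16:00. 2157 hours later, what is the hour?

13

Dividing 2157 by 24 gives quotient 89 and remainder 21.
(16 + 21) mod 24 = 13.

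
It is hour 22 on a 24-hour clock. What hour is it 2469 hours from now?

Dividing 2469 by 24 gives quotient 102 and remainder 21.
(22 + 21) mod 24 = 19.

19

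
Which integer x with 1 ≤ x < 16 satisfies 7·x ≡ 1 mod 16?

7

16 = 2·7 + 2
7 = 3·2 + 1
2 = 2·1 + 0
Back-substituting gives 7·7 ≡ 1 (mod 16).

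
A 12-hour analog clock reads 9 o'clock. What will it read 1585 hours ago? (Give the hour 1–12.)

8

1585 = 132·12 + 1, so 1585 mod 12 = 1.
9 − 1 → 8 on a 12-hour dial.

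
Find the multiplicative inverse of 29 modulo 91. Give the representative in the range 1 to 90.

91 = 3·29 + 4
29 = 7·4 + 1
4 = 4·1 + 0
Back-substituting gives 29·22 ≡ 1 (mod 91).

22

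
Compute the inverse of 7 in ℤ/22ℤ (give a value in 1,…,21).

19

22 = 3·7 + 1
7 = 7·1 + 0
Back-substituting gives 7·19 ≡ 1 (mod 22).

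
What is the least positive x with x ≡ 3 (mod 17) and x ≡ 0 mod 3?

3

Since 3·6 ≡ 1 (mod 17), take x = 0 + 3·((3−0)·6 mod 17) = 0 + 3·1 = 3.
Check: 3 mod 17 = 3, 3 mod 3 = 0.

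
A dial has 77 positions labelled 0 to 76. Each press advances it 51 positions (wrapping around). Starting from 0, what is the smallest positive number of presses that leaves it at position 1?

74

77 = 1·51 + 26
51 = 1·26 + 25
26 = 1·25 + 1
25 = 25·1 + 0
Back-substituting gives 51·74 ≡ 1 (mod 77).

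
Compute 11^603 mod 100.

31

Square-and-reduce mod 100: 11^1≡11, 11^2≡21, 11^4≡41, 11^8≡81, 11^16≡61, 11^32≡21, 11^64≡41, 11^128≡81, 11^256≡61, 11^512≡21.
Since 603 = 1 + 2 + 8 + 16 + 64 + 512 in binary, 11^603 ≡ 11·21·81·61·41·21 ≡ 31 (mod 100).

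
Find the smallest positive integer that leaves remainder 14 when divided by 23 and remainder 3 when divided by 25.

x ≡ 14 (mod 23) gives x ∈ {14, 37, 60, 83, 106, 129, 152, 175, …}.
The first of these with x mod 25 = 3 is 428.

428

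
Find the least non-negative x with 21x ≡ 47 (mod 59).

50

21⁻¹ ≡ 45 (mod 59) because 21·45 = 945 = 16·59 + 1.
Multiplying both sides by 45: x ≡ 45·47 = 2115 ≡ 50 (mod 59).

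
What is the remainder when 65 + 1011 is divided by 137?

1011 mod 137 = 52 (since 7·137 = 959).
(65 + 52) mod 137 = 117.

117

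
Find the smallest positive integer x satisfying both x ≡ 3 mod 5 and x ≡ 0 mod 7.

x ≡ 3 (mod 5) gives x ∈ {3, 8, 13, 18, 23, 28}.
The first of these with x mod 7 = 0 is 28.

28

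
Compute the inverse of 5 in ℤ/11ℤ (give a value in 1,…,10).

5·9 = 45 = 4·11 + 1, so 5⁻¹ ≡ 9 (mod 11).

9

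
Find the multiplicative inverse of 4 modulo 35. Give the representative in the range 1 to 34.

9

35 = 8·4 + 3
4 = 1·3 + 1
3 = 3·1 + 0
Back-substituting gives 4·9 ≡ 1 (mod 35).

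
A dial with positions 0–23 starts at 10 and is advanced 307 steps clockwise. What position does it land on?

307 = 12·24 + 19, so 307 mod 24 = 19.
(10 + 19) mod 24 = 5.

5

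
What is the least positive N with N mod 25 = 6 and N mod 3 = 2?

Since 3·17 ≡ 1 (mod 25), take x = 2 + 3·((6−2)·17 mod 25) = 2 + 3·18 = 56.
Check: 56 mod 25 = 6, 56 mod 3 = 2.

56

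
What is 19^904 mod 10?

1

The units digit of 19^n cycles with period 2: 9, 1, …
904 mod 2 = 0, so the last digit matches 9^2 = 1.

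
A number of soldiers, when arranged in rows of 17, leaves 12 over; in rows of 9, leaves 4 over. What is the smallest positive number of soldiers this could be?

x ≡ 4 (mod 9) gives x ∈ {4, 13, 22, 31, 40, 49, 58, 67, …}.
The first of these with x mod 17 = 12 is 148.

148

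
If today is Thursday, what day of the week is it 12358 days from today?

12358 = 1765·7 + 3, so 12358 mod 7 = 3.
Thursday + 3 days → Sunday.

Sunday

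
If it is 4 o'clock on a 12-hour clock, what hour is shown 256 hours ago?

Dividing 256 by 12 gives quotient 21 and remainder 4.
4 − 4 → 12 on a 12-hour dial.

12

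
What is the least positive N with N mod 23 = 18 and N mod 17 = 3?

156

x ≡ 3 (mod 17) gives x ∈ {3, 20, 37, 54, 71, 88, 105, 122, …}.
The first of these with x mod 23 = 18 is 156.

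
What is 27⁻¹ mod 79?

79 = 2·27 + 25
27 = 1·25 + 2
25 = 12·2 + 1
2 = 2·1 + 0
Back-substituting gives 27·41 ≡ 1 (mod 79).

41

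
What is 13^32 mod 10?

Powers of 3 mod 10 repeat with period 4: 3, 9, 7, 1.
32 mod 4 = 0, so the last digit matches 3^4 = 1.

1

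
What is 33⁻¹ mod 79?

12

33·12 = 396 = 5·79 + 1, so 33⁻¹ ≡ 12 (mod 79).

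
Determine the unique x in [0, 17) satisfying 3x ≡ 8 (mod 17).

The inverse of 3 mod 17 is 6 (since 3·6 = 18 ≡ 1).
Multiplying both sides by 6: x ≡ 6·8 = 48 ≡ 14 (mod 17).

14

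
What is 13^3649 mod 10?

The units digit of 13^n cycles with period 4: 3, 9, 7, 1, …
3649 mod 4 = 1, so the last digit matches 3^1 = 3.

3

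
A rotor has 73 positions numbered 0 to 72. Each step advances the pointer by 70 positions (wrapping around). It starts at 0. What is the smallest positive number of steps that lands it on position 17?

43

70⁻¹ ≡ 24 (mod 73) because 70·24 = 1680 = 23·73 + 1.
So x ≡ 24·17 = 408 ≡ 43 (mod 73).
Check: 70·43 = 3010 = 41·73 + 17.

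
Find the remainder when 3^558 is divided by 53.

By repeated squaring mod 53: 3^1≡3, 3^2≡9, 3^4≡28, 3^8≡42, 3^16≡15, 3^32≡13, 3^64≡10, 3^128≡47, 3^256≡36, 3^512≡24.
558 = 2 + 4 + 8 + 32 + 512, so 3^558 ≡ 9·28·42·13·24 ≡ 43 (mod 53).

43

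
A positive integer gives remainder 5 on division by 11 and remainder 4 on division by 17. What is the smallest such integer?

38

x ≡ 5 (mod 11) gives x ∈ {5, 16, 27, 38}.
The first of these with x mod 17 = 4 is 38.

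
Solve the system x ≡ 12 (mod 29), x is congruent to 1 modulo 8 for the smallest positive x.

41

Since 8·11 ≡ 1 (mod 29), take x = 1 + 8·((12−1)·11 mod 29) = 1 + 8·5 = 41.
Check: 41 mod 29 = 12, 41 mod 8 = 1.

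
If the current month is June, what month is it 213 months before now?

213 − 17·12 = 9, so 213 ≡ 9 (mod 12).
June − 9 months → September.

September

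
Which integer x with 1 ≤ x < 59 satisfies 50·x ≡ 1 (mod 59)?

50·13 = 650 = 11·59 + 1, so 50⁻¹ ≡ 13 (mod 59).

13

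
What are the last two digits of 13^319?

77

Successive squares of 13 mod 100: 13^1≡13, 13^2≡69, 13^4≡61, 13^8≡21, 13^16≡41, 13^32≡81, 13^64≡61, 13^128≡21, 13^256≡41.
319 = 1 + 2 + 4 + 8 + 16 + 32 + 256, so 13^319 ≡ 13·69·61·21·41·81·41 ≡ 77 (mod 100).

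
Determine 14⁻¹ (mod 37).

37 = 2·14 + 9
14 = 1·9 + 5
9 = 1·5 + 4
5 = 1·4 + 1
4 = 4·1 + 0
Back-substituting gives 14·8 ≡ 1 (mod 37).

8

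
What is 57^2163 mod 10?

3

Powers of 7 mod 10 repeat with period 4: 7, 9, 3, 1.
2163 leaves remainder 3 on division by 4, so 57^2163 ends in 3.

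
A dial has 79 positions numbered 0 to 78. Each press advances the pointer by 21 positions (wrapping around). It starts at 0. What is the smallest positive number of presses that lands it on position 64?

21⁻¹ ≡ 64 (mod 79) because 21·64 = 1344 = 17·79 + 1.
Multiplying both sides by 64: x ≡ 64·64 = 4096 ≡ 67 (mod 79).

67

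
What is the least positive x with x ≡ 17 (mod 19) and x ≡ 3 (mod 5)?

x ≡ 3 (mod 5) gives x ∈ {3, 8, 13, 18, 23, 28, 33, 38, …}.
The first of these with x mod 19 = 17 is 93.

93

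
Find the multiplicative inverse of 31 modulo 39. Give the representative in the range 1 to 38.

39 = 1·31 + 8
31 = 3·8 + 7
8 = 1·7 + 1
7 = 7·1 + 0
Back-substituting gives 31·34 ≡ 1 (mod 39).

34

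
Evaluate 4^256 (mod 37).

34

Successive squares of 4 mod 37: 4^1≡4, 4^2≡16, 4^4≡34, 4^8≡9, 4^16≡7, 4^32≡12, 4^64≡33, 4^128≡16, 4^256≡34.
Since 256 = 256 in binary, 4^256 ≡ 34 ≡ 34 (mod 37).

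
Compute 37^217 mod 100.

Square-and-reduce mod 100: 37^1≡37, 37^2≡69, 37^4≡61, 37^8≡21, 37^16≡41, 37^32≡81, 37^64≡61, 37^128≡21.
217 = 1 + 8 + 16 + 64 + 128, so 37^217 ≡ 37·21·41·61·21 ≡ 17 (mod 100).

17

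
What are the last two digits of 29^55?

Successive squares of 29 mod 100: 29^1≡29, 29^2≡41, 29^4≡81, 29^8≡61, 29^16≡21, 29^32≡41.
Since 55 = 1 + 2 + 4 + 16 + 32 in binary, 29^55 ≡ 29·41·81·21·41 ≡ 49 (mod 100).

49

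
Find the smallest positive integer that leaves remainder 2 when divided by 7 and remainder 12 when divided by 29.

128

x ≡ 2 (mod 7) gives x ∈ {2, 9, 16, 23, 30, 37, 44, 51, …}.
The first of these with x mod 29 = 12 is 128.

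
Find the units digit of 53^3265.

Last digits of 3^n: 3, 9, 7, 1 (period 4).
3265 mod 4 = 1, so the last digit matches 3^1 = 3.

3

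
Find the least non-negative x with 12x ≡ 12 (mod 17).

12⁻¹ ≡ 10 (mod 17) because 12·10 = 120 = 7·17 + 1.
Multiplying both sides by 10: x ≡ 10·12 = 120 ≡ 1 (mod 17).
Check: 12·1 = 12 = 0·17 + 12.

1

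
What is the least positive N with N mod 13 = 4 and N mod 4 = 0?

4

Since 4·10 ≡ 1 (mod 13), take x = 0 + 4·((4−0)·10 mod 13) = 0 + 4·1 = 4.
Check: 4 mod 13 = 4, 4 mod 4 = 0.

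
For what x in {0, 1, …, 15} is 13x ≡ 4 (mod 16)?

4

13⁻¹ ≡ 5 (mod 16) because 13·5 = 65 = 4·16 + 1.
Multiplying both sides by 5: x ≡ 5·4 = 20 ≡ 4 (mod 16).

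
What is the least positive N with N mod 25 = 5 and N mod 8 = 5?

x ≡ 5 (mod 8) gives x ∈ {5}.
The first of these with x mod 25 = 5 is 5.

5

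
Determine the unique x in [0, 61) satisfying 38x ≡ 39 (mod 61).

38⁻¹ ≡ 53 (mod 61) because 38·53 = 2014 = 33·61 + 1.
So x ≡ 53·39 = 2067 ≡ 54 (mod 61).

54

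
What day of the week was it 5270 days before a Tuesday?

Wednesday

5270 − 752·7 = 6, so 5270 ≡ 6 (mod 7).
Tuesday − 6 days → Wednesday.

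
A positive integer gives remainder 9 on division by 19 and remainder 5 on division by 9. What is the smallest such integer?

104

x ≡ 5 (mod 9) gives x ∈ {5, 14, 23, 32, 41, 50, 59, 68, …}.
The first of these with x mod 19 = 9 is 104.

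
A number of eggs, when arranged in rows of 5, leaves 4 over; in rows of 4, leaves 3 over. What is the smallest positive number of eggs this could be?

19

x ≡ 3 (mod 4) gives x ∈ {3, 7, 11, 15, 19}.
The first of these with x mod 5 = 4 is 19.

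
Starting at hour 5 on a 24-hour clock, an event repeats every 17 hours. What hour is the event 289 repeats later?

289·17 = 4913.
4913 − 204·24 = 17, so 4913 ≡ 17 (mod 24).
(5 + 17) mod 24 = 22.

22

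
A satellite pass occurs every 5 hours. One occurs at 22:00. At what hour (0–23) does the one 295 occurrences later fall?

9

295·5 = 1475.
1475 mod 24 = 11 (since 61·24 = 1464).
(22 + 11) mod 24 = 9.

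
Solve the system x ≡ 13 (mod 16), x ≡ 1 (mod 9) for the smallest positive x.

109

x ≡ 1 (mod 9) gives x ∈ {1, 10, 19, 28, 37, 46, 55, 64, …}.
The first of these with x mod 16 = 13 is 109.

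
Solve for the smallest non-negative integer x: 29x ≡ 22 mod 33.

11

The inverse of 29 mod 33 is 8 (since 29·8 = 232 ≡ 1).
So x ≡ 8·22 = 176 ≡ 11 (mod 33).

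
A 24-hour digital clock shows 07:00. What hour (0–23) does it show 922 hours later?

922 = 38·24 + 10, so 922 mod 24 = 10.
(7 + 10) mod 24 = 17.

17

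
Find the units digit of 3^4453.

3

The units digit of 3^n cycles with period 4: 3, 9, 7, 1, …
4453 mod 4 = 1, so the last digit matches 3^1 = 3.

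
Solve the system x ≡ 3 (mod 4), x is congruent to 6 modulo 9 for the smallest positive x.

x ≡ 3 (mod 4) gives x ∈ {3, 7, 11, 15}.
The first of these with x mod 9 = 6 is 15.

15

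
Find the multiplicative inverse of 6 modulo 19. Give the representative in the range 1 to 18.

6·16 = 96 = 5·19 + 1, so 6⁻¹ ≡ 16 (mod 19).

16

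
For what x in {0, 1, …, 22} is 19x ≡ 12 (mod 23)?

19⁻¹ ≡ 17 (mod 23) because 19·17 = 323 = 14·23 + 1.
Multiplying both sides by 17: x ≡ 17·12 = 204 ≡ 20 (mod 23).

20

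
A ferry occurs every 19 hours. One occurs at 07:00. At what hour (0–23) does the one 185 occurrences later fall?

185·19 = 3515.
3515 − 146·24 = 11, so 3515 ≡ 11 (mod 24).
(7 + 11) mod 24 = 18.

18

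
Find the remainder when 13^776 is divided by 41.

Square-and-reduce mod 41: 13^1≡13, 13^2≡5, 13^4≡25, 13^8≡10, 13^16≡18, 13^32≡37, 13^64≡16, 13^128≡10, 13^256≡18, 13^512≡37.
776 = 8 + 256 + 512, so 13^776 ≡ 10·18·37 ≡ 18 (mod 41).

18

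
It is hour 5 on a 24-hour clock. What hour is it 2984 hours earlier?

21

2984 mod 24 = 8 (since 124·24 = 2976).
(5 − 8) mod 24 = 21.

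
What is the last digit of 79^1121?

Last digits of 9^n: 9, 1 (period 2).
1121 leaves remainder 1 on division by 2, so 79^1121 ends in 9.

9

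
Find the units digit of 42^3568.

Last digits of 2^n: 2, 4, 8, 6 (period 4).
3568 mod 4 = 0, so the last digit matches 2^4 = 6.

6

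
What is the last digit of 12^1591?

The units digit of 12^n cycles with period 4: 2, 4, 8, 6, …
1591 mod 4 = 3, so the last digit matches 2^3 = 8.

8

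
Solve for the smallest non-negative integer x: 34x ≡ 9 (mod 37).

The inverse of 34 mod 37 is 12 (since 34·12 = 408 ≡ 1).
Multiplying both sides by 12: x ≡ 12·9 = 108 ≡ 34 (mod 37).

34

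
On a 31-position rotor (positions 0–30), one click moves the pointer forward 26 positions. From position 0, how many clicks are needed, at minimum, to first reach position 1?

6

26·6 = 156 = 5·31 + 1, so 26⁻¹ ≡ 6 (mod 31).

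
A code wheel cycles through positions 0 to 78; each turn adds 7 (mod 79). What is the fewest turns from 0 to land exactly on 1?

34

7·34 = 238 = 3·79 + 1, so 7⁻¹ ≡ 34 (mod 79).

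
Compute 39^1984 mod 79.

32

Square-and-reduce mod 79: 39^1≡39, 39^2≡20, 39^4≡5, 39^8≡25, 39^16≡72, 39^32≡49, 39^64≡31, 39^128≡13, 39^256≡11, 39^512≡42, 39^1024≡26.
Since 1984 = 64 + 128 + 256 + 512 + 1024 in binary, 39^1984 ≡ 31·13·11·42·26 ≡ 32 (mod 79).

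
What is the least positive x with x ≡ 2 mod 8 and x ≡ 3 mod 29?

90

Since 29·5 ≡ 1 (mod 8), take x = 3 + 29·((2−3)·5 mod 8) = 3 + 29·3 = 90.
Check: 90 mod 8 = 2, 90 mod 29 = 3.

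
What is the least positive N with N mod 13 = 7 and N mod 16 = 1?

Since 16·9 ≡ 1 (mod 13), take x = 1 + 16·((7−1)·9 mod 13) = 1 + 16·2 = 33.
Check: 33 mod 13 = 7, 33 mod 16 = 1.

33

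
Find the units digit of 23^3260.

Last digits of 3^n: 3, 9, 7, 1 (period 4).
3260 mod 4 = 0, so the last digit matches 3^4 = 1.

1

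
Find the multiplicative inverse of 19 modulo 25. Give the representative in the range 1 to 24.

19·4 = 76 = 3·25 + 1, so 19⁻¹ ≡ 4 (mod 25).

4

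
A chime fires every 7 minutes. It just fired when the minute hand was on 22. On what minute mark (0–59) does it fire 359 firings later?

15

359·7 = 2513.
2513 − 41·60 = 53, so 2513 ≡ 53 (mod 60).
(22 + 53) mod 60 = 15.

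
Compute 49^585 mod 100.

49

Square-and-reduce mod 100: 49^1≡49, 49^2≡1, 49^4≡1, 49^8≡1, 49^16≡1, 49^32≡1, 49^64≡1, 49^128≡1, 49^256≡1, 49^512≡1.
585 = 1 + 8 + 64 + 512, so 49^585 ≡ 49·1·1·1 ≡ 49 (mod 100).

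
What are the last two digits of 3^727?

87

Successive squares of 3 mod 100: 3^1≡3, 3^2≡9, 3^4≡81, 3^8≡61, 3^16≡21, 3^32≡41, 3^64≡81, 3^128≡61, 3^256≡21, 3^512≡41.
727 = 1 + 2 + 4 + 16 + 64 + 128 + 512, so 3^727 ≡ 3·9·81·21·81·61·41 ≡ 87 (mod 100).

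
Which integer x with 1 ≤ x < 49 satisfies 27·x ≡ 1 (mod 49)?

20

49 = 1·27 + 22
27 = 1·22 + 5
22 = 4·5 + 2
5 = 2·2 + 1
2 = 2·1 + 0
Back-substituting gives 27·20 ≡ 1 (mod 49).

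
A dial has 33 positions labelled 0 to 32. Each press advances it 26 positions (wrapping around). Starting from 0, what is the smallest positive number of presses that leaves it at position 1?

14

33 = 1·26 + 7
26 = 3·7 + 5
7 = 1·5 + 2
5 = 2·2 + 1
2 = 2·1 + 0
Back-substituting gives 26·14 ≡ 1 (mod 33).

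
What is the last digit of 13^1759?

7

The units digit of 13^n cycles with period 4: 3, 9, 7, 1, …
1759 leaves remainder 3 on division by 4, so 13^1759 ends in 7.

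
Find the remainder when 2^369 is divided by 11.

Square-and-reduce mod 11: 2^1≡2, 2^2≡4, 2^4≡5, 2^8≡3, 2^16≡9, 2^32≡4, 2^64≡5, 2^128≡3, 2^256≡9.
369 = 1 + 16 + 32 + 64 + 256, so 2^369 ≡ 2·9·4·5·9 ≡ 6 (mod 11).

6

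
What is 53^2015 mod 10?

Last digits of 3^n: 3, 9, 7, 1 (period 4).
2015 mod 4 = 3, so the last digit matches 3^3 = 7.

7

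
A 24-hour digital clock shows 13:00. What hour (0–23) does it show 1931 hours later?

1931 − 80·24 = 11, so 1931 ≡ 11 (mod 24).
(13 + 11) mod 24 = 0.

0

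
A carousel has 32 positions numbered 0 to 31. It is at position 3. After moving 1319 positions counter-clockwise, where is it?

28

Dividing 1319 by 32 gives quotient 41 and remainder 7.
(3 − 7) mod 32 = 28.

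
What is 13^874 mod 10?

The units digit of 13^n cycles with period 4: 3, 9, 7, 1, …
874 mod 4 = 2, so the last digit matches 3^2 = 9.

9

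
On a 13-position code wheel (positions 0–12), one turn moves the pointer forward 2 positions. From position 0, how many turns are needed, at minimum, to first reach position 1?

7

2·7 = 14 = 1·13 + 1, so 2⁻¹ ≡ 7 (mod 13).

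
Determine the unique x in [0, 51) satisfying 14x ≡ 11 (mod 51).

The inverse of 14 mod 51 is 11 (since 14·11 = 154 ≡ 1).
So x ≡ 11·11 = 121 ≡ 19 (mod 51).

19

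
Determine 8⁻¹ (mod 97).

97 = 12·8 + 1
8 = 8·1 + 0
Back-substituting gives 8·85 ≡ 1 (mod 97).

85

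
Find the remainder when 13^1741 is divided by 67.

18

Square-and-reduce mod 67: 13^1≡13, 13^2≡35, 13^4≡19, 13^8≡26, 13^16≡6, 13^32≡36, 13^64≡23, 13^128≡60, 13^256≡49, 13^512≡56, 13^1024≡54.
Since 1741 = 1 + 4 + 8 + 64 + 128 + 512 + 1024 in binary, 13^1741 ≡ 13·19·26·23·60·56·54 ≡ 18 (mod 67).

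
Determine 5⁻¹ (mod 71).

5·57 = 285 = 4·71 + 1, so 5⁻¹ ≡ 57 (mod 71).

57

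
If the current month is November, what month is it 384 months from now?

November

Dividing 384 by 12 gives quotient 32 and remainder 0.
November + 0 months → November.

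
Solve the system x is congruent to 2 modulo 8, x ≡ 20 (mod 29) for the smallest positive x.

194

x ≡ 2 (mod 8) gives x ∈ {2, 10, 18, 26, 34, 42, 50, 58, …}.
The first of these with x mod 29 = 20 is 194.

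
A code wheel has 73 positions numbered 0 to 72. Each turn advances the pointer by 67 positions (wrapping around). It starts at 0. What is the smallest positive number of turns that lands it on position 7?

The inverse of 67 mod 73 is 12 (since 67·12 = 804 ≡ 1).
So x ≡ 12·7 = 84 ≡ 11 (mod 73).

11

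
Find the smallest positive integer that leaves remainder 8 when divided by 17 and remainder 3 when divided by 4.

x ≡ 3 (mod 4) gives x ∈ {3, 7, 11, 15, 19, 23, 27, 31, …}.
The first of these with x mod 17 = 8 is 59.

59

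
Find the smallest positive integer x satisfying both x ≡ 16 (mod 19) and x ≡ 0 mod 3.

Since 3·13 ≡ 1 (mod 19), take x = 0 + 3·((16−0)·13 mod 19) = 0 + 3·18 = 54.
Check: 54 mod 19 = 16, 54 mod 3 = 0.

54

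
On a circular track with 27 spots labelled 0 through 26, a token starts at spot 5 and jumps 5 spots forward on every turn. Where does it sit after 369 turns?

14

369·5 = 1845.
1845 mod 27 = 9 (since 68·27 = 1836).
(5 + 9) mod 27 = 14.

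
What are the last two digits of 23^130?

Square-and-reduce mod 100: 23^1≡23, 23^2≡29, 23^4≡41, 23^8≡81, 23^16≡61, 23^32≡21, 23^64≡41, 23^128≡81.
130 = 2 + 128, so 23^130 ≡ 29·81 ≡ 49 (mod 100).

49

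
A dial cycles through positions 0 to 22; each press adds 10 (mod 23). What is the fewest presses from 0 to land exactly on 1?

7

23 = 2·10 + 3
10 = 3·3 + 1
3 = 3·1 + 0
Back-substituting gives 10·7 ≡ 1 (mod 23).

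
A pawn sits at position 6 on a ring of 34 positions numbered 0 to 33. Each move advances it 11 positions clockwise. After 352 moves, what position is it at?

2

352·11 = 3872.
Dividing 3872 by 34 gives quotient 113 and remainder 30.
(6 + 30) mod 34 = 2.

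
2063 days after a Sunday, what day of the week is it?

2063 = 294·7 + 5, so 2063 mod 7 = 5.
Sunday + 5 days → Friday.

Friday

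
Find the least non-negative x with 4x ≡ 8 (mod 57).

4⁻¹ ≡ 43 (mod 57) because 4·43 = 172 = 3·57 + 1.
Multiplying both sides by 43: x ≡ 43·8 = 344 ≡ 2 (mod 57).

2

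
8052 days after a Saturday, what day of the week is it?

8052 mod 7 = 2 (since 1150·7 = 8050).
Saturday + 2 days → Monday.

Monday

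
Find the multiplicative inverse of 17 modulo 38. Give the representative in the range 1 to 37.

17·9 = 153 = 4·38 + 1, so 17⁻¹ ≡ 9 (mod 38).

9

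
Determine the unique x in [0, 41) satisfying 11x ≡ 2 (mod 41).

11⁻¹ ≡ 15 (mod 41) because 11·15 = 165 = 4·41 + 1.
So x ≡ 15·2 = 30 ≡ 30 (mod 41).

30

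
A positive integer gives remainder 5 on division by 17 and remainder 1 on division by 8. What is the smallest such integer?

Since 8·15 ≡ 1 (mod 17), take x = 1 + 8·((5−1)·15 mod 17) = 1 + 8·9 = 73.
Check: 73 mod 17 = 5, 73 mod 8 = 1.

73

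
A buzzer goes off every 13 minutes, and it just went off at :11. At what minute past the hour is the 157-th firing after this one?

12

157·13 = 2041.
2041 mod 60 = 1 (since 34·60 = 2040).
(11 + 1) mod 60 = 12.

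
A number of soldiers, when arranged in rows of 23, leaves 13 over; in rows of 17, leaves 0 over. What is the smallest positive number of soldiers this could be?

x ≡ 0 (mod 17) gives x ∈ {0, 17, 34, 51, 68, 85, 102, 119, …}.
The first of these with x mod 23 = 13 is 289.

289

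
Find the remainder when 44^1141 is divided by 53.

49

By repeated squaring mod 53: 44^1≡44, 44^2≡28, 44^4≡42, 44^8≡15, 44^16≡13, 44^32≡10, 44^64≡47, 44^128≡36, 44^256≡24, 44^512≡46, 44^1024≡49.
Since 1141 = 1 + 4 + 16 + 32 + 64 + 1024 in binary, 44^1141 ≡ 44·42·13·10·47·49 ≡ 49 (mod 53).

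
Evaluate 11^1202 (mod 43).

Square-and-reduce mod 43: 11^1≡11, 11^2≡35, 11^4≡21, 11^8≡11, 11^16≡35, 11^32≡21, 11^64≡11, 11^128≡35, 11^256≡21, 11^512≡11, 11^1024≡35.
Since 1202 = 2 + 16 + 32 + 128 + 1024 in binary, 11^1202 ≡ 35·35·21·35·35 ≡ 16 (mod 43).

16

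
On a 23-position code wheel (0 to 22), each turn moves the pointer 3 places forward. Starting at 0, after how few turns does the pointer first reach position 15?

5

The inverse of 3 mod 23 is 8 (since 3·8 = 24 ≡ 1).
Multiplying both sides by 8: x ≡ 8·15 = 120 ≡ 5 (mod 23).
Check: 3·5 = 15 = 0·23 + 15.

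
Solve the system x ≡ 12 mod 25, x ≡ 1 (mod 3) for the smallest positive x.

x ≡ 1 (mod 3) gives x ∈ {1, 4, 7, 10, 13, 16, 19, 22, …}.
The first of these with x mod 25 = 12 is 37.

37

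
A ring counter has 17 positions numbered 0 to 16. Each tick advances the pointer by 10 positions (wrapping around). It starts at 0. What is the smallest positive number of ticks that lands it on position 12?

The inverse of 10 mod 17 is 12 (since 10·12 = 120 ≡ 1).
So x ≡ 12·12 = 144 ≡ 8 (mod 17).

8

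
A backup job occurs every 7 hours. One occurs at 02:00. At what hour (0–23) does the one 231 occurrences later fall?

11

231·7 = 1617.
Dividing 1617 by 24 gives quotient 67 and remainder 9.
(2 + 9) mod 24 = 11.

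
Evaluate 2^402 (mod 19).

7

By repeated squaring mod 19: 2^1≡2, 2^2≡4, 2^4≡16, 2^8≡9, 2^16≡5, 2^32≡6, 2^64≡17, 2^128≡4, 2^256≡16.
402 = 2 + 16 + 128 + 256, so 2^402 ≡ 4·5·4·16 ≡ 7 (mod 19).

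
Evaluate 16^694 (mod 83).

By repeated squaring mod 83: 16^1≡16, 16^2≡7, 16^4≡49, 16^8≡77, 16^16≡36, 16^32≡51, 16^64≡28, 16^128≡37, 16^256≡41, 16^512≡21.
694 = 2 + 4 + 16 + 32 + 128 + 512, so 16^694 ≡ 7·49·36·51·37·21 ≡ 63 (mod 83).

63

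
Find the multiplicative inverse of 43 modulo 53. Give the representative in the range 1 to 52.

37

53 = 1·43 + 10
43 = 4·10 + 3
10 = 3·3 + 1
3 = 3·1 + 0
Back-substituting gives 43·37 ≡ 1 (mod 53).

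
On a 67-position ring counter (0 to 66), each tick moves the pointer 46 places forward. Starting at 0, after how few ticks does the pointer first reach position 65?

46⁻¹ ≡ 51 (mod 67) because 46·51 = 2346 = 35·67 + 1.
So x ≡ 51·65 = 3315 ≡ 32 (mod 67).

32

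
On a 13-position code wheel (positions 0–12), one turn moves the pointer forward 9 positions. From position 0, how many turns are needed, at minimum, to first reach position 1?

3

13 = 1·9 + 4
9 = 2·4 + 1
4 = 4·1 + 0
Back-substituting gives 9·3 ≡ 1 (mod 13).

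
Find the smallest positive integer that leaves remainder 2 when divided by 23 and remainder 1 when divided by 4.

25

Since 4·6 ≡ 1 (mod 23), take x = 1 + 4·((2−1)·6 mod 23) = 1 + 4·6 = 25.
Check: 25 mod 23 = 2, 25 mod 4 = 1.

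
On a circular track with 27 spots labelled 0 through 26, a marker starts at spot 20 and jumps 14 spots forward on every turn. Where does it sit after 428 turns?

18

428·14 = 5992.
5992 = 221·27 + 25, so 5992 mod 27 = 25.
(20 + 25) mod 27 = 18.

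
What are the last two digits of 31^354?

By repeated squaring mod 100: 31^1≡31, 31^2≡61, 31^4≡21, 31^8≡41, 31^16≡81, 31^32≡61, 31^64≡21, 31^128≡41, 31^256≡81.
Since 354 = 2 + 32 + 64 + 256 in binary, 31^354 ≡ 61·61·21·81 ≡ 21 (mod 100).

21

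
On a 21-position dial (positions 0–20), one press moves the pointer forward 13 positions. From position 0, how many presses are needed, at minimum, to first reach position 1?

13·13 = 169 = 8·21 + 1, so 13⁻¹ ≡ 13 (mod 21).

13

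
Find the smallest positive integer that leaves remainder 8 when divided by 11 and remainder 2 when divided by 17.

19

x ≡ 8 (mod 11) gives x ∈ {8, 19}.
The first of these with x mod 17 = 2 is 19.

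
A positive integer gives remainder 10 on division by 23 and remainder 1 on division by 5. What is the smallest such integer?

56

Since 5·14 ≡ 1 (mod 23), take x = 1 + 5·((10−1)·14 mod 23) = 1 + 5·11 = 56.
Check: 56 mod 23 = 10, 56 mod 5 = 1.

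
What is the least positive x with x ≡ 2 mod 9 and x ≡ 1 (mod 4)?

Since 4·7 ≡ 1 (mod 9), take x = 1 + 4·((2−1)·7 mod 9) = 1 + 4·7 = 29.
Check: 29 mod 9 = 2, 29 mod 4 = 1.

29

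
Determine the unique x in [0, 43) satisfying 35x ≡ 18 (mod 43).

The inverse of 35 mod 43 is 16 (since 35·16 = 560 ≡ 1).
Multiplying both sides by 16: x ≡ 16·18 = 288 ≡ 30 (mod 43).
Check: 35·30 = 1050 = 24·43 + 18.

30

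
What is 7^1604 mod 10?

1

The units digit of 7^n cycles with period 4: 7, 9, 3, 1, …
1604 leaves remainder 0 on division by 4, so 7^1604 ends in 1.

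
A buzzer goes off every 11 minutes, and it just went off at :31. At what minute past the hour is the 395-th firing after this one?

395·11 = 4345.
4345 mod 60 = 25 (since 72·60 = 4320).
(31 + 25) mod 60 = 56.

56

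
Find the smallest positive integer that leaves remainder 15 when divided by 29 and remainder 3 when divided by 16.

x ≡ 3 (mod 16) gives x ∈ {3, 19, 35, 51, 67, 83, 99, 115, …}.
The first of these with x mod 29 = 15 is 131.

131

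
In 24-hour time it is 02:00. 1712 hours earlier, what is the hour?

18

1712 mod 24 = 8 (since 71·24 = 1704).
(2 − 8) mod 24 = 18.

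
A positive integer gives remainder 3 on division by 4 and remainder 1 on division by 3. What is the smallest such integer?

x ≡ 1 (mod 3) gives x ∈ {1, 4, 7}.
The first of these with x mod 4 = 3 is 7.

7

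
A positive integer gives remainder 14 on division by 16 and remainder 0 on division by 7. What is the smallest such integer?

x ≡ 0 (mod 7) gives x ∈ {0, 7, 14}.
The first of these with x mod 16 = 14 is 14.

14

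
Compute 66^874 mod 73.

Successive squares of 66 mod 73: 66^1≡66, 66^2≡49, 66^4≡65, 66^8≡64, 66^16≡8, 66^32≡64, 66^64≡8, 66^128≡64, 66^256≡8, 66^512≡64.
Since 874 = 2 + 8 + 32 + 64 + 256 + 512 in binary, 66^874 ≡ 49·64·64·8·8·64 ≡ 70 (mod 73).

70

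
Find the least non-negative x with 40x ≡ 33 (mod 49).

The inverse of 40 mod 49 is 38 (since 40·38 = 1520 ≡ 1).
Multiplying both sides by 38: x ≡ 38·33 = 1254 ≡ 29 (mod 49).

29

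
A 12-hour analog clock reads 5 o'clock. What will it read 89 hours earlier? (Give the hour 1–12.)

12

89 mod 12 = 5 (since 7·12 = 84).
5 − 5 → 12 on a 12-hour dial.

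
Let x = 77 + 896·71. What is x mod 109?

37

896·71 = 63616.
63616 − 583·109 = 69, so 63616 ≡ 69 (mod 109).
(77 + 69) mod 109 = 37.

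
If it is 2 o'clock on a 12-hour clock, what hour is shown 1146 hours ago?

8

1146 − 95·12 = 6, so 1146 ≡ 6 (mod 12).
2 − 6 → 8 on a 12-hour dial.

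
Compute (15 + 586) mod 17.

6

586 mod 17 = 8 (since 34·17 = 578).
(15 + 8) mod 17 = 6.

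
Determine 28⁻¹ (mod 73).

60

28·60 = 1680 = 23·73 + 1, so 28⁻¹ ≡ 60 (mod 73).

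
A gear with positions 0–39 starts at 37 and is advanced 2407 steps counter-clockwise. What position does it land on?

Dividing 2407 by 40 gives quotient 60 and remainder 7.
(37 − 7) mod 40 = 30.

30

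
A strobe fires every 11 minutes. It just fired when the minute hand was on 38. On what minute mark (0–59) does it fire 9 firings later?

9·11 = 99.
Dividing 99 by 60 gives quotient 1 and remainder 39.
(38 + 39) mod 60 = 17.

17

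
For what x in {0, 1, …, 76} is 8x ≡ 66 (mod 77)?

8⁻¹ ≡ 29 (mod 77) because 8·29 = 232 = 3·77 + 1.
Multiplying both sides by 29: x ≡ 29·66 = 1914 ≡ 66 (mod 77).

66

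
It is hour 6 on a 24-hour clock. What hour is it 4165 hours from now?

19

Dividing 4165 by 24 gives quotient 173 and remainder 13.
(6 + 13) mod 24 = 19.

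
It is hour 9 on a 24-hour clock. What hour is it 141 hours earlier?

141 mod 24 = 21 (since 5·24 = 120).
(9 − 21) mod 24 = 12.

12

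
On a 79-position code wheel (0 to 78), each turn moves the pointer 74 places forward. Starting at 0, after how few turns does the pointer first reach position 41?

55

74⁻¹ ≡ 63 (mod 79) because 74·63 = 4662 = 59·79 + 1.
Multiplying both sides by 63: x ≡ 63·41 = 2583 ≡ 55 (mod 79).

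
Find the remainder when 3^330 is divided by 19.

By repeated squaring mod 19: 3^1≡3, 3^2≡9, 3^4≡5, 3^8≡6, 3^16≡17, 3^32≡4, 3^64≡16, 3^128≡9, 3^256≡5.
Since 330 = 2 + 8 + 64 + 256 in binary, 3^330 ≡ 9·6·16·5 ≡ 7 (mod 19).

7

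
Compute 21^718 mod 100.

61

By repeated squaring mod 100: 21^1≡21, 21^2≡41, 21^4≡81, 21^8≡61, 21^16≡21, 21^32≡41, 21^64≡81, 21^128≡61, 21^256≡21, 21^512≡41.
Since 718 = 2 + 4 + 8 + 64 + 128 + 512 in binary, 21^718 ≡ 41·81·61·81·61·41 ≡ 61 (mod 100).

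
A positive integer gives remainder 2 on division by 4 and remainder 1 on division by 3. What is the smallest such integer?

10

x ≡ 1 (mod 3) gives x ∈ {1, 4, 7, 10}.
The first of these with x mod 4 = 2 is 10.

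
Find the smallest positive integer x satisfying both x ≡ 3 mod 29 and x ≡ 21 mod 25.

x ≡ 21 (mod 25) gives x ∈ {21, 46, 71, 96, 121, 146, 171, 196, …}.
The first of these with x mod 29 = 3 is 496.

496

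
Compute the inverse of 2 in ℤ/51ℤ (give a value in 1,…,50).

2·26 = 52 = 1·51 + 1, so 2⁻¹ ≡ 26 (mod 51).

26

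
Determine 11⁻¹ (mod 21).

2

11·2 = 22 = 1·21 + 1, so 11⁻¹ ≡ 2 (mod 21).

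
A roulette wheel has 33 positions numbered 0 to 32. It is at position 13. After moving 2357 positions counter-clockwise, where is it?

Dividing 2357 by 33 gives quotient 71 and remainder 14.
(13 − 14) mod 33 = 32.

32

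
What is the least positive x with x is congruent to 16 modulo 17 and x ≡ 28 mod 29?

492

x ≡ 16 (mod 17) gives x ∈ {16, 33, 50, 67, 84, 101, 118, 135, …}.
The first of these with x mod 29 = 28 is 492.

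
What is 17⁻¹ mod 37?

24

17·24 = 408 = 11·37 + 1, so 17⁻¹ ≡ 24 (mod 37).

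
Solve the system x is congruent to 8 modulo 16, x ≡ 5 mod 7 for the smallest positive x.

x ≡ 5 (mod 7) gives x ∈ {5, 12, 19, 26, 33, 40}.
The first of these with x mod 16 = 8 is 40.

40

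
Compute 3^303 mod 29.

Successive squares of 3 mod 29: 3^1≡3, 3^2≡9, 3^4≡23, 3^8≡7, 3^16≡20, 3^32≡23, 3^64≡7, 3^128≡20, 3^256≡23.
303 = 1 + 2 + 4 + 8 + 32 + 256, so 3^303 ≡ 3·9·23·7·23·23 ≡ 8 (mod 29).

8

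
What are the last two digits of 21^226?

21

By repeated squaring mod 100: 21^1≡21, 21^2≡41, 21^4≡81, 21^8≡61, 21^16≡21, 21^32≡41, 21^64≡81, 21^128≡61.
Since 226 = 2 + 32 + 64 + 128 in binary, 21^226 ≡ 41·41·81·61 ≡ 21 (mod 100).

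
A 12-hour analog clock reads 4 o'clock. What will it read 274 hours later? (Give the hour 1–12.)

2

274 − 22·12 = 10, so 274 ≡ 10 (mod 12).
4 + 10 → 2 on a 12-hour dial.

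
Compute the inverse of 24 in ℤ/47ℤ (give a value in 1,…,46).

2

24·2 = 48 = 1·47 + 1, so 24⁻¹ ≡ 2 (mod 47).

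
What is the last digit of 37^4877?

The units digit of 37^n cycles with period 4: 7, 9, 3, 1, …
4877 leaves remainder 1 on division by 4, so 37^4877 ends in 7.

7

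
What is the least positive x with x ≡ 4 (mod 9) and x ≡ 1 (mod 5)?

x ≡ 1 (mod 5) gives x ∈ {1, 6, 11, 16, 21, 26, 31}.
The first of these with x mod 9 = 4 is 31.

31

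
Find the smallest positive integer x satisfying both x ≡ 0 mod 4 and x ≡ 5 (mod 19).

x ≡ 0 (mod 4) gives x ∈ {0, 4, 8, 12, 16, 20, 24}.
The first of these with x mod 19 = 5 is 24.

24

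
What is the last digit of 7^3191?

3

Powers of 7 mod 10 repeat with period 4: 7, 9, 3, 1.
3191 mod 4 = 3, so the last digit matches 7^3 = 3.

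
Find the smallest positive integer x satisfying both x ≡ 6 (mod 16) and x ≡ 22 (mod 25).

Since 25·9 ≡ 1 (mod 16), take x = 22 + 25·((6−22)·9 mod 16) = 22 + 25·0 = 22.
Check: 22 mod 16 = 6, 22 mod 25 = 22.

22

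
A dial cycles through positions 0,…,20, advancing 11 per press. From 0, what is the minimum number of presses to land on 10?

11⁻¹ ≡ 2 (mod 21) because 11·2 = 22 = 1·21 + 1.
So x ≡ 2·10 = 20 ≡ 20 (mod 21).

20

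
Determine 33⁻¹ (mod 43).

43 = 1·33 + 10
33 = 3·10 + 3
10 = 3·3 + 1
3 = 3·1 + 0
Back-substituting gives 33·30 ≡ 1 (mod 43).

30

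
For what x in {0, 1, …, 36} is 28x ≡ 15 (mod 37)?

23

28⁻¹ ≡ 4 (mod 37) because 28·4 = 112 = 3·37 + 1.
So x ≡ 4·15 = 60 ≡ 23 (mod 37).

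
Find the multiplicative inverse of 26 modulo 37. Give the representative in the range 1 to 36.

26·10 = 260 = 7·37 + 1, so 26⁻¹ ≡ 10 (mod 37).

10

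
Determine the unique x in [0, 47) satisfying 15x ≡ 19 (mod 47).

The inverse of 15 mod 47 is 22 (since 15·22 = 330 ≡ 1).
So x ≡ 22·19 = 418 ≡ 42 (mod 47).

42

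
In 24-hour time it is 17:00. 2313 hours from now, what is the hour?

2313 − 96·24 = 9, so 2313 ≡ 9 (mod 24).
(17 + 9) mod 24 = 2.

2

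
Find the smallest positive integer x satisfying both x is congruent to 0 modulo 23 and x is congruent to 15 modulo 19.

414

Since 19·17 ≡ 1 (mod 23), take x = 15 + 19·((0−15)·17 mod 23) = 15 + 19·21 = 414.
Check: 414 mod 23 = 0, 414 mod 19 = 15.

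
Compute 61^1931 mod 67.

Successive squares of 61 mod 67: 61^1≡61, 61^2≡36, 61^4≡23, 61^8≡60, 61^16≡49, 61^32≡56, 61^64≡54, 61^128≡35, 61^256≡19, 61^512≡26, 61^1024≡6.
1931 = 1 + 2 + 8 + 128 + 256 + 512 + 1024, so 61^1931 ≡ 61·36·60·35·19·26·6 ≡ 41 (mod 67).

41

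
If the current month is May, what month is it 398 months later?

398 = 33·12 + 2, so 398 mod 12 = 2.
May + 2 months → July.

July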